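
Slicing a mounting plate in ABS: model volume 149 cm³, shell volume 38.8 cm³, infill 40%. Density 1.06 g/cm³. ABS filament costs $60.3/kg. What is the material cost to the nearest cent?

Interior volume = 149 − 38.8 = 110.2 cm³.
Deposited infill: 0.40 × 110.2 → 44.08 cm³.
Total printed volume = 38.8 + 44.08 = 82.88 cm³.
Mass = 82.88 × 1.06 = 87.8528 g.
At $60.3/kg: 87.8528/1000 × 60.3 = $5.30.

$5.30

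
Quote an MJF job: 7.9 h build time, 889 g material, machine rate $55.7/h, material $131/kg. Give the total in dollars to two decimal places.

$556.49

Machine-time cost: 55.7 × 7.9 → $440.03.
Material cost = 131 × 889/1000, so $116.459.
Job cost: 440.03 + 116.459 = 556.489 ≈ $556.49.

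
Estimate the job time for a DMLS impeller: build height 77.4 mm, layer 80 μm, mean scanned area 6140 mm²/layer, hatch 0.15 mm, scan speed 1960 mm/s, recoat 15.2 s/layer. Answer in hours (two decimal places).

9.70 hours

Layers = ⌈77.4/0.08⌉ = 968.
Hatch length per layer = 6140 / 0.15, so 40933.3 mm.
Per-layer scan time: 40933.3 / 1960 → 20.8843 s.
Time per layer = 20.8843 + 15.2 = 36.0843 s.
Build time = 968 × 36.0843 = 34929.6024 s = 9.70 hours.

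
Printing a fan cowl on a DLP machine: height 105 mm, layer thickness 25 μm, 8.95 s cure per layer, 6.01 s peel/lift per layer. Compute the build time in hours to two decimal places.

Layer count = ceil(105 / 0.025) = 4200.
Each layer takes: 8.95 + 6.01 → 14.96 s.
Total = 4200 × 14.96 = 62832 s = 17.45 hours.

17.45 hours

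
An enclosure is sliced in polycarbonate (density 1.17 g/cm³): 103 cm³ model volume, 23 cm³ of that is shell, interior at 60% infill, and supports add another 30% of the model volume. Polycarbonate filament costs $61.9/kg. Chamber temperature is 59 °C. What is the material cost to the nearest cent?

Volume inside the shell = 103 − 23, so 80 cm³.
Infill deposited: 0.60 × 80 → 48 cm³.
Support = 0.30 × 103, so 30.9 cm³.
Total extruded = 23 + 48 + 30.9, so 101.9 cm³.
Mass = 101.9 × 1.17, so 119.223 g.
Cost = 119.223 g / 1000 × $61.9/kg = $7.38.

$7.38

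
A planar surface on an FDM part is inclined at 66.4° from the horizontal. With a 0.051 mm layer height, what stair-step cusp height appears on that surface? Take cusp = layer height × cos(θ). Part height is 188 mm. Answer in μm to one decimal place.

20.4 μm

h_c = t·cos θ = 0.051 × 0.4003 = 0.020415 mm (20.4 μm).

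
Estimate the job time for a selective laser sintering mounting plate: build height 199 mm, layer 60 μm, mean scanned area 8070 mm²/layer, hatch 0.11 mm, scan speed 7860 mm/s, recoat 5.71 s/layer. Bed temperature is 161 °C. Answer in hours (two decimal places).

Layer count = ceil(199 / 0.06) = 3317.
Scan path per layer = 8070 / 0.11, so 73363.6 mm.
Scan time per layer = 73363.6 / 7860 = 9.3338 s.
Layer cycle = 9.3338 + 5.71 = 15.0438 s.
Build time = 3317 × 15.0438 = 49900.2846 s = 13.86 hours.

13.86 hours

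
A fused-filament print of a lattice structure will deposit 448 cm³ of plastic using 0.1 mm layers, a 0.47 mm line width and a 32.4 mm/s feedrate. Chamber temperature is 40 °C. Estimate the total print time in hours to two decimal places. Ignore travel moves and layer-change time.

Extrusion cross-section = 0.1 × 0.47, so 0.047 mm².
Path length: 448000 mm³ / 0.047 mm² → 9531914.9 mm.
Time extruding = 9531914.9 / 32.4, so 294194.9 s.
294194.9 s = 81.72 hours.

81.72 hours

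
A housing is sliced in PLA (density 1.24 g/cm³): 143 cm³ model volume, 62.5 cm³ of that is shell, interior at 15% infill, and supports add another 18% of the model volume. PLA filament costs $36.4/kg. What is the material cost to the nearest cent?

Infill region = 143 − 62.5 = 80.5 cm³.
Infill deposited: 0.15 × 80.5 → 12.075 cm³.
Support = 0.18 × 143 = 25.74 cm³.
Total printed volume = 62.5 + 12.075 + 25.74, so 100.315 cm³.
Mass: 100.315 × 1.24 → 124.3906 g.
Cost = 124.3906 g / 1000 × $36.4/kg = $4.53.

$4.53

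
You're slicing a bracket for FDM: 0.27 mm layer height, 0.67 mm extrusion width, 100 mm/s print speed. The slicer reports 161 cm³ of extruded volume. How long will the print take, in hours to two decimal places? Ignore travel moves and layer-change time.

Extrusion cross-section = 0.27 × 0.67 = 0.1809 mm².
Total extruded path = 161000/0.1809 = 889994.5 mm.
Time extruding = 889994.5 / 100, so 8899.9 s.
8899.9 s = 2.47 hours.

2.47 hours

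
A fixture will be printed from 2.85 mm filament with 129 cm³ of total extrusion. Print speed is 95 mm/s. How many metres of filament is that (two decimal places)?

Cross-section of 2.85 mm filament: π·(2.85/2)² = 6.3794 mm².
Length = 129 cm³ / 6.3794 mm² = 129000 / 6.3794 = 20221.34 mm = 20.22 m.

20.22 m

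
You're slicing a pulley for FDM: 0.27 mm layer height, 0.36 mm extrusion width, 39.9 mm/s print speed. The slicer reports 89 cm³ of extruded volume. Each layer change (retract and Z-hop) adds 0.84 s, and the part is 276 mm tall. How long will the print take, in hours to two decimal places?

Line area = 0.27 × 0.36 = 0.0972 mm².
Toolpath length = 89 cm³ / 0.0972 mm² = 89000 / 0.0972 = 915637.9 mm.
Extrusion time = 915637.9 / 39.9 = 22948.3 s.
Layer count = ceil(276 / 0.27) = 1023.
Layer-change overhead: 1023 × 0.84 → 859.32 s.
Total = 22948.3 + 859.32 = 23807.62 s = 6.61 hours.

6.61 hours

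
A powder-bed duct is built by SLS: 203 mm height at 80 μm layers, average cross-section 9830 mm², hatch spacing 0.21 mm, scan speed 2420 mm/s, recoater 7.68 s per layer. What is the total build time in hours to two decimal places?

19.05 hours

Layer count = ceil(203 / 0.08) = 2538.
Per-layer scan distance: 9830 / 0.21 → 46809.5 mm.
Laser time per layer = 46809.5 / 2420 = 19.3428 s.
Time per layer: 19.3428 + 7.68 → 27.0228 s.
2538 layers × 27.0228 s/layer = 68583.8664 s, i.e. 19.05 hours.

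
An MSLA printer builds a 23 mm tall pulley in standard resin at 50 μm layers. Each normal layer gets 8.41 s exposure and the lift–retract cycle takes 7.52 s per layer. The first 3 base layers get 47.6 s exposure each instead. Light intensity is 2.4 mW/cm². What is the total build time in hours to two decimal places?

Layers = ⌈23/0.05⌉ = 460.
Burn-in layers = 3 × (47.6 + 7.52) = 165.36 s.
Remaining layers = 457 × (8.41 + 7.52), so 7280.01 s.
Total = 165.36 + 7280.01 = 7445.37 s = 2.07 hours.

2.07 hours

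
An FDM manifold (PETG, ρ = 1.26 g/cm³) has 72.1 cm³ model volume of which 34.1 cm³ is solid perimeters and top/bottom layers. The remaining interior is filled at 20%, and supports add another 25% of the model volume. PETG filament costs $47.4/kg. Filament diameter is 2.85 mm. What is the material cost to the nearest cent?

$3.57

Interior volume = 72.1 − 34.1 = 38 cm³.
Infill volume = 0.20 × 38, so 7.6 cm³.
Support: 0.25 × 72.1 → 18.025 cm³.
Total extruded = 34.1 + 7.6 + 18.025, so 59.725 cm³.
Mass = 59.725 × 1.26, so 75.2535 g.
At $47.4/kg: 75.2535/1000 × 47.4 = $3.57.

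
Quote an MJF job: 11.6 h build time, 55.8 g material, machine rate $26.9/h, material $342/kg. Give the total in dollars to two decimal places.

$331.12

Time charge = 26.9 × 11.6, so $312.04.
Material charge = 342 × 55.8/1000 = $19.0836.
Job cost: 312.04 + 19.0836 = 331.1236 ≈ $331.12.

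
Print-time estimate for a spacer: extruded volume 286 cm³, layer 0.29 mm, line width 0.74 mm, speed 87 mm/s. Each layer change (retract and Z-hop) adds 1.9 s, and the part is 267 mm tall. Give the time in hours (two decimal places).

4.74 hours

Line area: 0.29 × 0.74 → 0.2146 mm².
Toolpath length = 286 cm³ / 0.2146 mm² = 286000 / 0.2146 = 1332712 mm.
Time extruding: 1332712 / 87 → 15318.5 s.
Number of layers: 267 / 0.29 → 921 (rounded up).
Z-hop total: 921 × 1.9 → 1749.9 s.
Total = 15318.5 + 1749.9 = 17068.4 s = 4.74 hours.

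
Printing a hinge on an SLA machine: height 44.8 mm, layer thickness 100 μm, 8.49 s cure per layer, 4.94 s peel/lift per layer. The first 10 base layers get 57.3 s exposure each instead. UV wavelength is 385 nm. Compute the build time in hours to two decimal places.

Layer count = ceil(44.8 / 0.1) = 448.
Bottom layers = 10 × (57.3 + 4.94), so 622.4 s.
Normal layers = 438 × (8.49 + 4.94) = 5882.34 s.
Total = 622.4 + 5882.34 = 6504.74 s = 1.81 hours.

1.81 hours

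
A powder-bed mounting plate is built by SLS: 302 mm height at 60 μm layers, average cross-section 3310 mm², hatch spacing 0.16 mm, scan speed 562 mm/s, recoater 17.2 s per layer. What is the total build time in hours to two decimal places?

Number of layers: 302 / 0.06 → 5034 (rounded up).
Scan path per layer: 3310 / 0.16 → 20687.5 mm.
Scan time per layer = 20687.5 / 562, so 36.8105 s.
Layer cycle: 36.8105 + 17.2 → 54.0105 s.
5034 layers × 54.0105 s/layer = 271888.857 s, i.e. 75.52 hours.

75.52 hours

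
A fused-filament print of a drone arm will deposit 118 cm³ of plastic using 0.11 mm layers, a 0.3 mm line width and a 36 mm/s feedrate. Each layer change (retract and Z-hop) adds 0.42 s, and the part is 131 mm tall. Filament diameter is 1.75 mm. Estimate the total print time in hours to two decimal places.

Bead cross-section = 0.11 × 0.3 = 0.033 mm².
Total extruded path = 118000/0.033 = 3575757.6 mm.
Extrusion time = 3575757.6 / 36, so 99326.6 s.
Number of layers: 131 / 0.11 → 1191 (rounded up).
Layer-change overhead: 1191 × 0.42 → 500.22 s.
Total = 99326.6 + 500.22 = 99826.82 s = 27.73 hours.

27.73 hours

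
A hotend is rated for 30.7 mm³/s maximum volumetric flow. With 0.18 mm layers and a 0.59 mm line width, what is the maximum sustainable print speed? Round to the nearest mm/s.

Bead cross-section = 0.18 × 0.59 = 0.1062 mm².
v_max = Q/A = 30.7/0.1062 = 289.08 mm/s → 289 mm/s.

289 mm/s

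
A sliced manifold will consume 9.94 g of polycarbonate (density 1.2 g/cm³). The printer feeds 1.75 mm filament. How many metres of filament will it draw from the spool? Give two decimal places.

3.44 m

Volume = 9.94 g / 1.2 g·cm⁻³ = 8.2833 cm³ = 8283.3 mm³.
A = π r² = π × 0.875² = 2.4053 mm².
Length = 8283.3 / 2.4053 = 3443.77 mm = 3.44 m.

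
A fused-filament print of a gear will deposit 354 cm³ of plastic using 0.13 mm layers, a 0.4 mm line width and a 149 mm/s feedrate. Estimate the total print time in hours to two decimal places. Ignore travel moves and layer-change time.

12.69 hours

Bead cross-section = 0.13 × 0.4 = 0.052 mm².
Path length: 354000 mm³ / 0.052 mm² → 6807692.3 mm.
Extrusion time = 6807692.3 / 149, so 45689.2 s.
45689.2 s = 12.69 hours.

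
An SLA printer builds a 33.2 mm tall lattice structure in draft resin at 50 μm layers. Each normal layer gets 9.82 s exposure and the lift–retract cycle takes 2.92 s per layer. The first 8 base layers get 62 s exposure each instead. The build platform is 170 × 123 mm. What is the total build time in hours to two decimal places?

Layer count = ceil(33.2 / 0.05) = 664.
Bottom layers = 8 × (62 + 2.92) = 519.36 s.
Remaining layers = 656 × (9.82 + 2.92), so 8357.44 s.
Sum: 519.36 + 8357.44 = 8876.8 s → 2.47 hours.

2.47 hours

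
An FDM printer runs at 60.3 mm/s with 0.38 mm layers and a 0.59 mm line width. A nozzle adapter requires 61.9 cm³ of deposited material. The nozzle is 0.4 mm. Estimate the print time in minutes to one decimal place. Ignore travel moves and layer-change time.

Extrusion cross-section: 0.38 × 0.59 → 0.2242 mm².
Path length: 61900 mm³ / 0.2242 mm² → 276092.8 mm.
Extrusion time = 276092.8 / 60.3, so 4578.7 s.
In the requested units: 4578.7 s = 76.3 minutes.

76.3 minutes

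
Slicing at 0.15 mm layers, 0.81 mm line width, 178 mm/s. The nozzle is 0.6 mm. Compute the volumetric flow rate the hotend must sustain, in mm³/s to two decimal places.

21.63

Bead cross-section = 0.15 × 0.81, so 0.1215 mm².
Q = v·A = 178 × 0.1215 = 21.63 mm³/s.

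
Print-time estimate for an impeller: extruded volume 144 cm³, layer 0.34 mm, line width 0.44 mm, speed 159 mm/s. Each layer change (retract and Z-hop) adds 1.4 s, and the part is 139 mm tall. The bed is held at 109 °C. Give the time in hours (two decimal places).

1.84 hours

Line area = 0.34 × 0.44 = 0.1496 mm².
Toolpath length = 144 cm³ / 0.1496 mm² = 144000 / 0.1496 = 962566.8 mm.
Time extruding = 962566.8 / 159, so 6053.9 s.
Layers = ⌈139/0.34⌉ = 409.
Layer-change overhead = 409 × 1.4 = 572.6 s.
Altogether 6053.9 + 572.6 = 6626.5 s, i.e. 1.84 hours.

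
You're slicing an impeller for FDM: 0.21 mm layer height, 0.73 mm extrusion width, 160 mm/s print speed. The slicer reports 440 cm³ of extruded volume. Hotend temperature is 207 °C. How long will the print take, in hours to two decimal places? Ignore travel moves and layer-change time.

4.98 hours

Line area: 0.21 × 0.73 → 0.1533 mm².
Total extruded path = 440000/0.1533 = 2870189.2 mm.
Print-move time: 2870189.2 / 160 → 17938.7 s.
Converting: 17938.7 s = 4.98 hours.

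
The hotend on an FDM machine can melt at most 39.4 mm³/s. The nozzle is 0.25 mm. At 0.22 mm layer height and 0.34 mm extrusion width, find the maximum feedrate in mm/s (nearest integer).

Extrusion cross-section = 0.22 × 0.34, so 0.0748 mm².
v_max = Q/A = 39.4/0.0748 = 526.74 mm/s → 527 mm/s.

527 mm/s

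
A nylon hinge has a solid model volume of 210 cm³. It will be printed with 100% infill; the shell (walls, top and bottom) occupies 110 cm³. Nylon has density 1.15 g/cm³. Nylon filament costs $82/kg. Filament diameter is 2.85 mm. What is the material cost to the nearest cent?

$19.80

Interior volume = 210 − 110 = 100 cm³.
Deposited infill = 1.00 × 100 = 100 cm³.
Total extruded: 110 + 100 → 210 cm³.
Mass = 210 × 1.15, so 241.5 g.
At $82/kg: 241.5/1000 × 82 = $19.80.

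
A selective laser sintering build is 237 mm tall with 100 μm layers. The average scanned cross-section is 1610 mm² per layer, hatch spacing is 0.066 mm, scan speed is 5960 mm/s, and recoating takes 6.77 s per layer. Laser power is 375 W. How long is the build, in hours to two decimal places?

7.15 hours

Number of layers: 237 / 0.1 → 2370 (rounded up).
Scan path per layer: 1610 / 0.066 → 24393.9 mm.
Per-layer scan time = 24393.9 / 5960, so 4.0929 s.
Time per layer = 4.0929 + 6.77 = 10.8629 s.
2370 layers × 10.8629 s/layer = 25745.073 s, i.e. 7.15 hours.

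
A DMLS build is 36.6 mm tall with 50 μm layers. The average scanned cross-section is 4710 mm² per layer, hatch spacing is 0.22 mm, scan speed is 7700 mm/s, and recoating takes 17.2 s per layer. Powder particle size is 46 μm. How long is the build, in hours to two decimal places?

4.06 hours

Number of layers: 36.6 / 0.05 → 732 (rounded up).
Hatch length per layer = 4710 / 0.22 = 21409.1 mm.
Laser time per layer = 21409.1 / 7700, so 2.7804 s.
Layer cycle = 2.7804 + 17.2 = 19.9804 s.
Total: 732 × 19.9804 s = 14625.6528 s → 4.06 hours.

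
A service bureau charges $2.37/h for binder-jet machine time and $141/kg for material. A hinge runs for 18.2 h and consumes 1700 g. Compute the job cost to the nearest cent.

$282.83

Machine-time cost: 2.37 × 18.2 → $43.134.
Material charge = 141 × 1700/1000, so $239.70.
Total = 43.134 + 239.70 = 282.834 ≈ $282.83.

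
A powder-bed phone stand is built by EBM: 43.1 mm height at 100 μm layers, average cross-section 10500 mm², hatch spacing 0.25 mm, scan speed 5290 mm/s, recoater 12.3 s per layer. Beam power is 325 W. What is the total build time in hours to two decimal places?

Number of layers: 43.1 / 0.1 → 431 (rounded up).
Scan path per layer = 10500 / 0.25 = 42000 mm.
Beam time per layer: 42000 / 5290 → 7.9395 s.
Layer cycle = 7.9395 + 12.3 = 20.2395 s.
Build time = 431 × 20.2395 = 8723.2245 s = 2.42 hours.

2.42 hours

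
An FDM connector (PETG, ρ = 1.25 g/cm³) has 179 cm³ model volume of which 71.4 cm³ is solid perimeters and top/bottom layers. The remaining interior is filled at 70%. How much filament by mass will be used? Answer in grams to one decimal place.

Volume inside the shell = 179 − 71.4 = 107.6 cm³.
Deposited infill = 0.70 × 107.6, so 75.32 cm³.
Total extruded: 71.4 + 75.32 → 146.72 cm³.
Mass: 146.72 × 1.25 → 183.4 g.

183.4 g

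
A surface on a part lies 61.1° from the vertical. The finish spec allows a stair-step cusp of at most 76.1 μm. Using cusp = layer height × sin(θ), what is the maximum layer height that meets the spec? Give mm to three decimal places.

0.087 mm

t = h_c / sin θ = 0.0761 / 0.8755 = 0.087 mm.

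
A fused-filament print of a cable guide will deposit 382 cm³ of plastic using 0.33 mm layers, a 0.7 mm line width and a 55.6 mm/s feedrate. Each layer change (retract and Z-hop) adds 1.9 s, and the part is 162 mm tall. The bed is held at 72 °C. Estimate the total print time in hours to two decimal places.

8.52 hours

Bead cross-section = 0.33 × 0.7, so 0.231 mm².
Path length: 382000 mm³ / 0.231 mm² → 1653679.7 mm.
Print-move time = 1653679.7 / 55.6 = 29742.4 s.
Number of layers: 162 / 0.33 → 491 (rounded up).
Non-print overhead = 491 × 1.9 = 932.9 s.
Total = 29742.4 + 932.9 = 30675.3 s = 8.52 hours.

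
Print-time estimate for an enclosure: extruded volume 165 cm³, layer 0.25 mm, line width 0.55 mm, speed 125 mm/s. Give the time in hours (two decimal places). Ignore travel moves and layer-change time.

Bead cross-section = 0.25 × 0.55 = 0.1375 mm².
Toolpath length = 165 cm³ / 0.1375 mm² = 165000 / 0.1375 = 1200000 mm.
Extrusion time: 1200000 / 125 → 9600 s.
Converting: 9600 s = 2.67 hours.

2.67 hours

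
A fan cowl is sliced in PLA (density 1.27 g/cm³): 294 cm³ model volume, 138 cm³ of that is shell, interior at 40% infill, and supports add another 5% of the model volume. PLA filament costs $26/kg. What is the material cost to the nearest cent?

Infill region = 294 − 138, so 156 cm³.
Infill deposited: 0.40 × 156 → 62.4 cm³.
Support: 0.05 × 294 → 14.7 cm³.
Total extruded = 138 + 62.4 + 14.7, so 215.1 cm³.
Mass: 215.1 × 1.27 → 273.177 g.
Cost = 273.177 g / 1000 × $26/kg = $7.10.

$7.10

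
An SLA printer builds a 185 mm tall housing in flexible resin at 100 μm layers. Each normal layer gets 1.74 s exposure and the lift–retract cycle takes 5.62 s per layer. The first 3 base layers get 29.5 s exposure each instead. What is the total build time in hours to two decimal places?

Layer count = ceil(185 / 0.1) = 1850.
Burn-in layers = 3 × (29.5 + 5.62), so 105.36 s.
Remaining layers: 1847 × (1.74 + 5.62) → 13593.92 s.
Total = 105.36 + 13593.92 = 13699.28 s = 3.81 hours.

3.81 hours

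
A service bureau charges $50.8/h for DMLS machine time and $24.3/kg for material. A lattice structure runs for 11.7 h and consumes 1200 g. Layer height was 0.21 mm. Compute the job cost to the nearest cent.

$623.52

Time charge: 50.8 × 11.7 → $594.36.
Feedstock cost = 24.3 × 1200/1000, so $29.16.
Total = 594.36 + 29.16 = $623.52.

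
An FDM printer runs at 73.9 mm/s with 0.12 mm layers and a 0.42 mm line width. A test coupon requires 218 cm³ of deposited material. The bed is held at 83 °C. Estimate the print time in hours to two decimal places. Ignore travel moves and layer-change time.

Bead cross-section = 0.12 × 0.42, so 0.0504 mm².
Path length: 218000 mm³ / 0.0504 mm² → 4325396.8 mm.
Extrusion time: 4325396.8 / 73.9 → 58530.4 s.
That's 58530.4 s → 16.26 hours.

16.26 hours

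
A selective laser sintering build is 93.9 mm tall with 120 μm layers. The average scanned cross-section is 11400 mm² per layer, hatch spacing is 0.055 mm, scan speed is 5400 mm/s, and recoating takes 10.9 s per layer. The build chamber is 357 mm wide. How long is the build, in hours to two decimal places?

Layers = ⌈93.9/0.12⌉ = 783.
Hatch length per layer = 11400 / 0.055 = 207272.7 mm.
Laser time per layer = 207272.7 / 5400 = 38.3838 s.
Time per layer = 38.3838 + 10.9 = 49.2838 s.
783 layers × 49.2838 s/layer = 38589.2154 s, i.e. 10.72 hours.

10.72 hours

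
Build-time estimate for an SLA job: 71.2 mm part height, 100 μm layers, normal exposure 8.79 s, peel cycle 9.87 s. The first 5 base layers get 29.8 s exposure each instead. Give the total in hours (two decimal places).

Layers = ⌈71.2/0.1⌉ = 712.
Burn-in layers = 5 × (29.8 + 9.87), so 198.35 s.
Remaining layers: 707 × (8.79 + 9.87) → 13192.62 s.
Total = 198.35 + 13192.62 = 13390.97 s = 3.72 hours.

3.72 hours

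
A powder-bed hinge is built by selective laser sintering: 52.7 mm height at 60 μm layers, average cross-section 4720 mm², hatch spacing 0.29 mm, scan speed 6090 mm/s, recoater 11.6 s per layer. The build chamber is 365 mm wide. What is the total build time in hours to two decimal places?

Number of layers: 52.7 / 0.06 → 879 (rounded up).
Hatch length per layer = 4720 / 0.29, so 16275.9 mm.
Scan time per layer = 16275.9 / 6090, so 2.6726 s.
Time per layer = 2.6726 + 11.6 = 14.2726 s.
879 layers × 14.2726 s/layer = 12545.6154 s, i.e. 3.48 hours.

3.48 hours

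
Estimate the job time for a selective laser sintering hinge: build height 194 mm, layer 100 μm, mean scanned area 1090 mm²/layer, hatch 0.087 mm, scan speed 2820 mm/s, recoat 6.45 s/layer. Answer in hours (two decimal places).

5.87 hours

Number of layers: 194 / 0.1 → 1940 (rounded up).
Scan path per layer = 1090 / 0.087 = 12528.7 mm.
Scan time per layer: 12528.7 / 2820 → 4.4428 s.
Per-layer time = 4.4428 + 6.45, so 10.8928 s.
Total: 1940 × 10.8928 s = 21132.032 s → 5.87 hours.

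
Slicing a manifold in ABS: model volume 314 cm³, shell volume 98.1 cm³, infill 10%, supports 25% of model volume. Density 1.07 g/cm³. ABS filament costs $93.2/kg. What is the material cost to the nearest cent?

Volume inside the shell = 314 − 98.1, so 215.9 cm³.
Infill volume = 0.10 × 215.9 = 21.59 cm³.
Support = 0.25 × 314 = 78.5 cm³.
Total extruded = 98.1 + 21.59 + 78.5 = 198.19 cm³.
Mass = 198.19 × 1.07, so 212.0633 g.
At $93.2/kg: 212.0633/1000 × 93.2 = $19.76.

$19.76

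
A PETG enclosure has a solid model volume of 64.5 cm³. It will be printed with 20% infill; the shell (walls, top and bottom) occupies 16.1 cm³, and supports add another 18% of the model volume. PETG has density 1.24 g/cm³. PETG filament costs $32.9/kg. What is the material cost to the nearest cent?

Interior volume: 64.5 − 16.1 → 48.4 cm³.
Deposited infill = 0.20 × 48.4, so 9.68 cm³.
Support = 0.18 × 64.5, so 11.61 cm³.
Deposited volume: 16.1 + 9.68 + 11.61 → 37.39 cm³.
Mass = 37.39 × 1.24 = 46.3636 g.
Cost = 46.3636 g / 1000 × $32.9/kg = $1.53.

$1.53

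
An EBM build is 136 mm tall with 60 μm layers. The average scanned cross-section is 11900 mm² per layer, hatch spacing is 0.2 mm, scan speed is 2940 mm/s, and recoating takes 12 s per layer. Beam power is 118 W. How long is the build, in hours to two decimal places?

20.30 hours

Number of layers: 136 / 0.06 → 2267 (rounded up).
Per-layer scan distance: 11900 / 0.2 → 59500 mm.
Beam time per layer = 59500 / 2940, so 20.2381 s.
Per-layer time: 20.2381 + 12 → 32.2381 s.
Total: 2267 × 32.2381 s = 73083.7727 s → 20.30 hours.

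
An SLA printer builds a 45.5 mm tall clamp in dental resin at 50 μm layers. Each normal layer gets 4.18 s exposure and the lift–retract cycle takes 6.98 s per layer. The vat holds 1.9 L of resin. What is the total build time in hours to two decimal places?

2.82 hours

Layer count = ceil(45.5 / 0.05) = 910.
Per-layer time: 4.18 + 6.98 → 11.16 s.
Build time: 910 × 11.16 s = 10155.6 s, i.e. 2.82 hours.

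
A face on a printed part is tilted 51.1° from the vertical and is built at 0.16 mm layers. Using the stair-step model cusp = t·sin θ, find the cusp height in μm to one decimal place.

sin(51.1°) = 0.7782, so cusp = 0.16 × 0.7782 = 0.124512 mm → 124.5 μm.

124.5 μm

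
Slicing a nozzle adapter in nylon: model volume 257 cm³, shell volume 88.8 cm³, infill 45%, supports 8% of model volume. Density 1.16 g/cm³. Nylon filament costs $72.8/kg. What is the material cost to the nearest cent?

$15.63

Infill region: 257 − 88.8 → 168.2 cm³.
Infill deposited = 0.45 × 168.2 = 75.69 cm³.
Support = 0.08 × 257 = 20.56 cm³.
Total printed volume: 88.8 + 75.69 + 20.56 → 185.05 cm³.
Mass = 185.05 × 1.16 = 214.658 g.
At $72.8/kg: 214.658/1000 × 72.8 = $15.63.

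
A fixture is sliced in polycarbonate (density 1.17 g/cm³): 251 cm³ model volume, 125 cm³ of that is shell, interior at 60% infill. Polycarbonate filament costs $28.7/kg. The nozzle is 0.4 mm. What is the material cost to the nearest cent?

$6.74

Volume inside the shell = 251 − 125 = 126 cm³.
Infill deposited = 0.60 × 126 = 75.6 cm³.
Total printed volume: 125 + 75.6 → 200.6 cm³.
Mass = 200.6 × 1.17 = 234.702 g.
At $28.7/kg: 234.702/1000 × 28.7 = $6.74.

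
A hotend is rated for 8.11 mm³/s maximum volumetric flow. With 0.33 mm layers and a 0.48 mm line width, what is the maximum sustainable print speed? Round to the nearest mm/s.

51 mm/s

A = 0.33 × 0.48 = 0.1584 mm².
Max speed = 8.11 / 0.1584 = 51.20 ≈ 51 mm/s.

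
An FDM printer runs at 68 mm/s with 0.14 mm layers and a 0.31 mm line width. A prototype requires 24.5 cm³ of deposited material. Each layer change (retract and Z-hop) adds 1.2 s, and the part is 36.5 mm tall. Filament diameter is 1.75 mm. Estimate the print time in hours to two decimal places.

Bead cross-section: 0.14 × 0.31 → 0.0434 mm².
Path length: 24500 mm³ / 0.0434 mm² → 564516.1 mm.
Print-move time = 564516.1 / 68, so 8301.7 s.
Number of layers: 36.5 / 0.14 → 261 (rounded up).
Z-hop total: 261 × 1.2 → 313.2 s.
Total = 8301.7 + 313.2 = 8614.9 s = 2.39 hours.

2.39 hours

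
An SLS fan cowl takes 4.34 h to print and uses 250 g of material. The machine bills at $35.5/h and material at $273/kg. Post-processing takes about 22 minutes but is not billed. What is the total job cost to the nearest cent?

$222.32

Machine cost = 35.5 × 4.34 = $154.07.
Material charge = 273 × 250/1000, so $68.25.
Job cost: 154.07 + 68.25 = $222.32.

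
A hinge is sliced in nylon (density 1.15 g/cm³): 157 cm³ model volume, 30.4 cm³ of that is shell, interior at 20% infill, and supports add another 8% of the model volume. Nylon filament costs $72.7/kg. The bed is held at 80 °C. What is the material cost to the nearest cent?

Interior volume = 157 − 30.4, so 126.6 cm³.
Infill deposited = 0.20 × 126.6, so 25.32 cm³.
Support: 0.08 × 157 → 12.56 cm³.
Total printed volume = 30.4 + 25.32 + 12.56, so 68.28 cm³.
Mass = 68.28 × 1.15 = 78.522 g.
At $72.7/kg: 78.522/1000 × 72.7 = $5.71.

$5.71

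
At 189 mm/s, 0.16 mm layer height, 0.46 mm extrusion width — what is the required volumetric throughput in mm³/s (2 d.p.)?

13.91

A = 0.16 × 0.46, so 0.0736 mm².
Q = v·A = 189 × 0.0736 = 13.91 mm³/s.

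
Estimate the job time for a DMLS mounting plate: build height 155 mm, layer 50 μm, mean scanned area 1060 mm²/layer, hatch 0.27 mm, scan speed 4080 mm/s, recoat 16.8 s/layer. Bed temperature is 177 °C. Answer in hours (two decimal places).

15.30 hours

Layer count = ceil(155 / 0.05) = 3100.
Per-layer scan distance = 1060 / 0.27, so 3925.9 mm.
Scan time per layer: 3925.9 / 4080 → 0.9622 s.
Time per layer: 0.9622 + 16.8 → 17.7622 s.
3100 layers × 17.7622 s/layer = 55062.82 s, i.e. 15.30 hours.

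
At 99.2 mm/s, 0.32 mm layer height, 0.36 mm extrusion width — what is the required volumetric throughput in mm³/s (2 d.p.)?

11.43

Bead cross-section = 0.32 × 0.36 = 0.1152 mm².
Volumetric flow = 99.2 × 0.1152 = 11.43 mm³/s.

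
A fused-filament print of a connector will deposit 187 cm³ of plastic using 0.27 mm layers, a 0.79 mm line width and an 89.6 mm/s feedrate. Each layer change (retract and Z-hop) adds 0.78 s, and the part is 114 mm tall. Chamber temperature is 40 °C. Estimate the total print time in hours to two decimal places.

Bead cross-section: 0.27 × 0.79 → 0.2133 mm².
Path length: 187000 mm³ / 0.2133 mm² → 876699.5 mm.
Print-move time: 876699.5 / 89.6 → 9784.6 s.
Layers = ⌈114/0.27⌉ = 423.
Layer-change overhead = 423 × 0.78, so 329.94 s.
Total = 9784.6 + 329.94 = 10114.54 s = 2.81 hours.

2.81 hours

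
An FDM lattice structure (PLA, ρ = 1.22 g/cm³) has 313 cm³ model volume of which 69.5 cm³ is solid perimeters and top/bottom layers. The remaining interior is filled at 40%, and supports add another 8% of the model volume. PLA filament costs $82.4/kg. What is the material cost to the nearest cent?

$19.30

Interior volume: 313 − 69.5 → 243.5 cm³.
Infill deposited = 0.40 × 243.5 = 97.4 cm³.
Support: 0.08 × 313 → 25.04 cm³.
Total printed volume: 69.5 + 97.4 + 25.04 → 191.94 cm³.
Mass: 191.94 × 1.22 → 234.1668 g.
Cost = 234.1668 g / 1000 × $82.4/kg = $19.30.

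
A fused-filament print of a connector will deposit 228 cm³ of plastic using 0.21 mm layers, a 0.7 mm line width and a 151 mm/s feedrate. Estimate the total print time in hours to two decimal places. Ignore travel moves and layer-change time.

Extrusion cross-section = 0.21 × 0.7, so 0.147 mm².
Path length: 228000 mm³ / 0.147 mm² → 1551020.4 mm.
Extrusion time = 1551020.4 / 151, so 10271.7 s.
10271.7 s = 2.85 hours.

2.85 hours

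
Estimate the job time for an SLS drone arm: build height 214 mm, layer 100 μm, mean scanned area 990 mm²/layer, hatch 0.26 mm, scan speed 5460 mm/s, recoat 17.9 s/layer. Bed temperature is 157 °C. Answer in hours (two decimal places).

11.06 hours

Layer count = ceil(214 / 0.1) = 2140.
Hatch length per layer: 990 / 0.26 → 3807.7 mm.
Laser time per layer: 3807.7 / 5460 → 0.6974 s.
Per-layer time = 0.6974 + 17.9, so 18.5974 s.
Total: 2140 × 18.5974 s = 39798.436 s → 11.06 hours.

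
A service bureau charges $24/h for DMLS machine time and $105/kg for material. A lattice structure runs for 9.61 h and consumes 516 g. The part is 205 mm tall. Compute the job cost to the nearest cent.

Machine cost = 24 × 9.61, so $230.64.
Feedstock cost: 105 × 516/1000 → $54.18.
Total = 230.64 + 54.18 = $284.82.

$284.82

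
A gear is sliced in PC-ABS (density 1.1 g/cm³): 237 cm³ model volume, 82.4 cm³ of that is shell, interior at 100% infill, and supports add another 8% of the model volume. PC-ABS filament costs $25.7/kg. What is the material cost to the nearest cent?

Infill region = 237 − 82.4, so 154.6 cm³.
Infill deposited: 1.00 × 154.6 → 154.6 cm³.
Support = 0.08 × 237, so 18.96 cm³.
Total extruded = 82.4 + 154.6 + 18.96 = 255.96 cm³.
Mass: 255.96 × 1.1 → 281.556 g.
Cost = 281.556 g / 1000 × $25.7/kg = $7.24.

$7.24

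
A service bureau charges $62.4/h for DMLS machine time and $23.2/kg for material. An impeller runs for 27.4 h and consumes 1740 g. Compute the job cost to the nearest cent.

Machine-time cost: 62.4 × 27.4 → $1709.76.
Material charge: 23.2 × 1740/1000 → $40.368.
Job cost: 1709.76 + 40.368 = 1750.128 ≈ $1750.13.

$1750.13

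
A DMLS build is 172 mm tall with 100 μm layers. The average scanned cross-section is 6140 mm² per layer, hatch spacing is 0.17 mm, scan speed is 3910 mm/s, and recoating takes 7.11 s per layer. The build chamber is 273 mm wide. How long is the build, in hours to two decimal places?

Layers = ⌈172/0.1⌉ = 1720.
Scan path per layer = 6140 / 0.17, so 36117.6 mm.
Per-layer scan time = 36117.6 / 3910, so 9.2372 s.
Time per layer = 9.2372 + 7.11, so 16.3472 s.
Build time = 1720 × 16.3472 = 28117.184 s = 7.81 hours.

7.81 hours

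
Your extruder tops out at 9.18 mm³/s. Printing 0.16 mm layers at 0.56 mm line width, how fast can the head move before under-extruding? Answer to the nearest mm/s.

102 mm/s

Bead cross-section: 0.16 × 0.56 → 0.0896 mm².
Max speed = 9.18 / 0.0896 = 102.46 ≈ 102 mm/s.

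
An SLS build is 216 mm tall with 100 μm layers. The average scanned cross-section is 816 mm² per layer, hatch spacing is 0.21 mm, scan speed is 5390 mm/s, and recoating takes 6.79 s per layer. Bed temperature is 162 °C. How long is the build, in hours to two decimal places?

4.51 hours

Number of layers: 216 / 0.1 → 2160 (rounded up).
Scan path per layer = 816 / 0.21, so 3885.7 mm.
Per-layer scan time: 3885.7 / 5390 → 0.7209 s.
Time per layer = 0.7209 + 6.79 = 7.5109 s.
Total: 2160 × 7.5109 s = 16223.544 s → 4.51 hours.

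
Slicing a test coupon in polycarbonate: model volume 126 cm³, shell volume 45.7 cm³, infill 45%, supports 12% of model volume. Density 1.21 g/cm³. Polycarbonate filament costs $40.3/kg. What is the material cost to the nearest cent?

$4.73

Infill region = 126 − 45.7 = 80.3 cm³.
Infill volume = 0.45 × 80.3 = 36.135 cm³.
Support = 0.12 × 126, so 15.12 cm³.
Total extruded = 45.7 + 36.135 + 15.12 = 96.955 cm³.
Mass = 96.955 × 1.21 = 117.31555 g.
Cost = 117.31555 g / 1000 × $40.3/kg = $4.73.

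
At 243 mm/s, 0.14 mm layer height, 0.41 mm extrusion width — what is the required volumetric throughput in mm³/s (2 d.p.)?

13.95

Bead cross-section = 0.14 × 0.41, so 0.0574 mm².
Volumetric flow = 243 × 0.0574 = 13.95 mm³/s.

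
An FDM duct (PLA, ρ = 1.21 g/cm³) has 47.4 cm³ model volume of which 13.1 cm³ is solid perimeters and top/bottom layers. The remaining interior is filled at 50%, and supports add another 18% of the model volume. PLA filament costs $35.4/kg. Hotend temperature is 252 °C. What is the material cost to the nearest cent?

$1.66

Volume inside the shell: 47.4 − 13.1 → 34.3 cm³.
Infill deposited = 0.50 × 34.3 = 17.15 cm³.
Support: 0.18 × 47.4 → 8.532 cm³.
Deposited volume = 13.1 + 17.15 + 8.532, so 38.782 cm³.
Mass = 38.782 × 1.21 = 46.92622 g.
At $35.4/kg: 46.92622/1000 × 35.4 = $1.66.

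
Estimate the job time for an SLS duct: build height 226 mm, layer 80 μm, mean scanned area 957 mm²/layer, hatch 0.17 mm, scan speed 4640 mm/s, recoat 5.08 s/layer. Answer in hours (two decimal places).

4.94 hours

Number of layers: 226 / 0.08 → 2825 (rounded up).
Hatch length per layer = 957 / 0.17, so 5629.4 mm.
Laser time per layer = 5629.4 / 4640, so 1.2132 s.
Layer cycle = 1.2132 + 5.08, so 6.2932 s.
Total: 2825 × 6.2932 s = 17778.29 s → 4.94 hours.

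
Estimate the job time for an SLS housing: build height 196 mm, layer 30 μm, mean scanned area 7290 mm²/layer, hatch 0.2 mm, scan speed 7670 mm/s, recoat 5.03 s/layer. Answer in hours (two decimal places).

17.75 hours

Layer count = ceil(196 / 0.03) = 6534.
Scan path per layer = 7290 / 0.2, so 36450 mm.
Laser time per layer = 36450 / 7670 = 4.7523 s.
Layer cycle = 4.7523 + 5.03 = 9.7823 s.
Total: 6534 × 9.7823 s = 63917.5482 s → 17.75 hours.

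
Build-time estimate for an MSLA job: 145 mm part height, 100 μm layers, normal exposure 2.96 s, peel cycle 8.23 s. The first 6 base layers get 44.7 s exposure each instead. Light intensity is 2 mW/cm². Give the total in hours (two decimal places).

Layer count = ceil(145 / 0.1) = 1450.
Base layers = 6 × (44.7 + 8.23) = 317.58 s.
Normal layers = 1444 × (2.96 + 8.23), so 16158.36 s.
Sum: 317.58 + 16158.36 = 16475.94 s → 4.58 hours.

4.58 hours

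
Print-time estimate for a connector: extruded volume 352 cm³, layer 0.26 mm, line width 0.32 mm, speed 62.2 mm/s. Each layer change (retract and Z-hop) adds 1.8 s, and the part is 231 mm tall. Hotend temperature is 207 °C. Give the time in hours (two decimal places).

Bead cross-section = 0.26 × 0.32, so 0.0832 mm².
Total extruded path = 352000/0.0832 = 4230769.2 mm.
Time extruding = 4230769.2 / 62.2 = 68018.8 s.
Layer count = ceil(231 / 0.26) = 889.
Z-hop total: 889 × 1.8 → 1600.2 s.
Altogether 68018.8 + 1600.2 = 69619 s, i.e. 19.34 hours.

19.34 hours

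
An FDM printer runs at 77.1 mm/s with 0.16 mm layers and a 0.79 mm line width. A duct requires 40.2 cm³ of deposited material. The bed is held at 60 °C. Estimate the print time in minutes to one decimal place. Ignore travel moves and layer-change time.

Bead cross-section = 0.16 × 0.79 = 0.1264 mm².
Total extruded path = 40200/0.1264 = 318038 mm.
Time extruding = 318038 / 77.1 = 4125 s.
In the requested units: 4125 s = 68.8 minutes.

68.8 minutes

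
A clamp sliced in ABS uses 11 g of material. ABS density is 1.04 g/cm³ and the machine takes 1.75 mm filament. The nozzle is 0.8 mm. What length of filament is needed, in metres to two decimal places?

4.40 m

Volume = 11 g / 1.04 g·cm⁻³ = 10.5769 cm³ = 10576.9 mm³.
Cross-section of 1.75 mm filament: π·(1.75/2)² = 2.4053 mm².
L = V/A = 10576.9/2.4053 = 4397.33 mm → 4.40 m.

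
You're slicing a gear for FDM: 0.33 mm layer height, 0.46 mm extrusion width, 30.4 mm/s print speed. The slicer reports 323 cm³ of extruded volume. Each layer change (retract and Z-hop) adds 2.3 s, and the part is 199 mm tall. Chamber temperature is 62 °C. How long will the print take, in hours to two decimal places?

19.83 hours

Extrusion cross-section = 0.33 × 0.46 = 0.1518 mm².
Path length: 323000 mm³ / 0.1518 mm² → 2127799.7 mm.
Print-move time = 2127799.7 / 30.4, so 69993.4 s.
Number of layers: 199 / 0.33 → 604 (rounded up).
Non-print overhead = 604 × 2.3, so 1389.2 s.
Altogether 69993.4 + 1389.2 = 71382.6 s, i.e. 19.83 hours.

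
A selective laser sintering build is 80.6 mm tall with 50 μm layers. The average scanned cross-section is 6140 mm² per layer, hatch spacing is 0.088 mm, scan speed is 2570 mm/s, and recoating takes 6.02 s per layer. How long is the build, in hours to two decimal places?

Number of layers: 80.6 / 0.05 → 1612 (rounded up).
Per-layer scan distance = 6140 / 0.088, so 69772.7 mm.
Per-layer scan time = 69772.7 / 2570, so 27.1489 s.
Layer cycle = 27.1489 + 6.02 = 33.1689 s.
Build time = 1612 × 33.1689 = 53468.2668 s = 14.85 hours.

14.85 hours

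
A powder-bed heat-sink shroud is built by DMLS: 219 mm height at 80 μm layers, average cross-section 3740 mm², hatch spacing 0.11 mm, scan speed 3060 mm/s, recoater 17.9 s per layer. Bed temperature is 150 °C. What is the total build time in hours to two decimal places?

Layer count = ceil(219 / 0.08) = 2738.
Per-layer scan distance: 3740 / 0.11 → 34000 mm.
Laser time per layer = 34000 / 3060 = 11.1111 s.
Per-layer time: 11.1111 + 17.9 → 29.0111 s.
Total: 2738 × 29.0111 s = 79432.3918 s → 22.06 hours.

22.06 hours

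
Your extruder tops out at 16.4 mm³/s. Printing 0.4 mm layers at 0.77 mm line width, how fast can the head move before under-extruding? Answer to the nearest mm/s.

53 mm/s

Bead cross-section = 0.4 × 0.77 = 0.308 mm².
Max speed = 16.4 / 0.308 = 53.25 ≈ 53 mm/s.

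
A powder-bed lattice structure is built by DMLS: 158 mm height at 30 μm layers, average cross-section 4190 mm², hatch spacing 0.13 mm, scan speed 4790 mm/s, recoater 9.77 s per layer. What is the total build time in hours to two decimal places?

24.14 hours

Layer count = ceil(158 / 0.03) = 5267.
Hatch length per layer = 4190 / 0.13 = 32230.8 mm.
Scan time per layer = 32230.8 / 4790 = 6.7288 s.
Per-layer time = 6.7288 + 9.77, so 16.4988 s.
Total: 5267 × 16.4988 s = 86899.1796 s → 24.14 hours.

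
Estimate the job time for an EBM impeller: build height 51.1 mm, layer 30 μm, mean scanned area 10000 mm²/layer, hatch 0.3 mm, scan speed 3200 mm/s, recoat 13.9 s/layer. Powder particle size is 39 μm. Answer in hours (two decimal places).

Layers = ⌈51.1/0.03⌉ = 1704.
Per-layer scan distance = 10000 / 0.3 = 33333.3 mm.
Beam time per layer = 33333.3 / 3200, so 10.4167 s.
Layer cycle: 10.4167 + 13.9 → 24.3167 s.
1704 layers × 24.3167 s/layer = 41435.6568 s, i.e. 11.51 hours.

11.51 hours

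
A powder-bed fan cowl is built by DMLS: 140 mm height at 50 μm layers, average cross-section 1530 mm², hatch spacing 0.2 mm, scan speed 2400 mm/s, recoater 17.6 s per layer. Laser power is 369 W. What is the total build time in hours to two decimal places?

Number of layers: 140 / 0.05 → 2800 (rounded up).
Scan path per layer: 1530 / 0.2 → 7650 mm.
Scan time per layer = 7650 / 2400, so 3.1875 s.
Per-layer time = 3.1875 + 17.6 = 20.7875 s.
Build time = 2800 × 20.7875 = 58205 s = 16.17 hours.

16.17 hours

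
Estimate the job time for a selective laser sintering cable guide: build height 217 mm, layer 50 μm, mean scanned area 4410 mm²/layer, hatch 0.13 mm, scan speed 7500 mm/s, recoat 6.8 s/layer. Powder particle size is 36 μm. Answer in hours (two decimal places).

Layer count = ceil(217 / 0.05) = 4340.
Scan path per layer: 4410 / 0.13 → 33923.1 mm.
Per-layer scan time = 33923.1 / 7500 = 4.5231 s.
Layer cycle: 4.5231 + 6.8 → 11.3231 s.
Build time = 4340 × 11.3231 = 49142.254 s = 13.65 hours.

13.65 hours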